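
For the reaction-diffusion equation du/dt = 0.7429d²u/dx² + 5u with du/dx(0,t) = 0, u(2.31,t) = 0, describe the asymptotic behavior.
u grows unboundedly. Reaction dominates diffusion (r=5 > κπ²/(4L²)≈0.34); solution grows exponentially.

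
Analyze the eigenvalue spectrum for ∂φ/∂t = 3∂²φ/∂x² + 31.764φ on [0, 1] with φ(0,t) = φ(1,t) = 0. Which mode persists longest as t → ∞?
Eigenvalues: λₙ = 3n²π²/1² - 31.764.
First three modes:
  n=1: λ₁ = 3π² - 31.764 ≈ -2.155
  n=2: λ₂ = 12π² - 31.764 ≈ 86.671
  n=3: λ₃ = 27π² - 31.764 ≈ 234.715
Since 3π² ≈ 29.609 < 31.764, λ₁ < 0.
The n=1 mode grows fastest (−λₙ is largest for n=1) → dominates.
Asymptotic: φ ~ c₁ sin(πx/1) e^{2.155t} (exponential growth at rate −λ₁ ≈ 2.155).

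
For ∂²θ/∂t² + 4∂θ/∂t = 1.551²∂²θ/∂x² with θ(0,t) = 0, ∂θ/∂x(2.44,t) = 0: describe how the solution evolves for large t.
θ → 0. Damping (γ=4) dissipates energy; oscillations decay exponentially.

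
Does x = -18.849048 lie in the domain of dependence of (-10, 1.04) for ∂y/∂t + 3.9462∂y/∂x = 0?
No. Only data at x = -14.104048 affects (-10, 1.04). Advection has one-way propagation along characteristics.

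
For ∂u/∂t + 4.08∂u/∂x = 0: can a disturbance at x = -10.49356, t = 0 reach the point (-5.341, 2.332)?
No. Only data at x = -14.85556 affects (-5.341, 2.332). Advection has one-way propagation along characteristics.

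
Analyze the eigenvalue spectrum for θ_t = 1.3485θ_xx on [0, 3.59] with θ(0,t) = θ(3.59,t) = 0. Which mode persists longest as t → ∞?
Eigenvalues: λₙ = 1.3485n²π²/3.59².
First three modes:
  n=1: λ₁ = 1.3485π²/3.59² ≈ 1.033
  n=2: λ₂ = 5.394π²/3.59² ≈ 4.131 (4× faster decay)
  n=3: λ₃ = 12.1365π²/3.59² ≈ 9.294 (9× faster decay)
As t → ∞, higher modes decay exponentially faster. The n=1 mode dominates: θ ~ c₁ sin(πx/3.59) e^{-λ₁t}.
Decay rate: λ₁ = 1.3485π²/3.59² ≈ 1.033.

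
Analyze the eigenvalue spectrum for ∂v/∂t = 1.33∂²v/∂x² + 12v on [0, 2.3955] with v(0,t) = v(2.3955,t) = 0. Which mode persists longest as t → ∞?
Eigenvalues: λₙ = 1.33n²π²/2.3955² - 12.
First three modes:
  n=1: λ₁ = 1.33π²/2.3955² - 12 ≈ -9.713
  n=2: λ₂ = 5.32π²/2.3955² - 12 ≈ -2.85
  n=3: λ₃ = 11.97π²/2.3955² - 12 ≈ 8.587
Since 1.33π²/2.3955² ≈ 2.287 < 12, λ₁ < 0.
The n=1 mode grows fastest (−λₙ is largest for n=1) → dominates.
Asymptotic: v ~ c₁ sin(πx/2.3955) e^{9.713t} (exponential growth at rate −λ₁ ≈ 9.713).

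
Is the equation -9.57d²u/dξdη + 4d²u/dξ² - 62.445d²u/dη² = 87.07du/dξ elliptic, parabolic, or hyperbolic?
Rewriting in standard form: 4d²u/dξ² - 9.57d²u/dξdη - 62.445d²u/dη² - 87.07du/dξ = 0. Computing B² - 4AC with A = 4, B = -9.57, C = -62.445: discriminant = 1090.7049 (positive). Answer: hyperbolic.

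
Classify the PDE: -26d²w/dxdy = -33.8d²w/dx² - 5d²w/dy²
Rewriting in standard form: 33.8d²w/dx² - 26d²w/dxdy + 5d²w/dy² = 0. A = 33.8, B = -26, C = 5. Discriminant B² - 4AC = 0. Since 0 = 0, parabolic.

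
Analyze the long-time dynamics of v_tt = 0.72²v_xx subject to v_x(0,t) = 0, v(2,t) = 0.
Long-time behavior: v oscillates (no decay). Energy is conserved; the solution oscillates indefinitely as standing waves.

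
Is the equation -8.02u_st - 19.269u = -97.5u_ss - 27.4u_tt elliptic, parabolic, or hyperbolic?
Rewriting in standard form: 97.5u_ss - 8.02u_st + 27.4u_tt - 19.269u = 0. Computing B² - 4AC with A = 97.5, B = -8.02, C = 27.4: discriminant = -10621.6796 (negative). Answer: elliptic.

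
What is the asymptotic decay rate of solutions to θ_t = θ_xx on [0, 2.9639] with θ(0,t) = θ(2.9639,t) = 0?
Eigenvalues: λₙ = n²π²/2.9639².
First three modes:
  n=1: λ₁ = π²/2.9639² ≈ 1.123
  n=2: λ₂ = 4π²/2.9639² ≈ 4.494 (4× faster decay)
  n=3: λ₃ = 9π²/2.9639² ≈ 10.111 (9× faster decay)
As t → ∞, higher modes decay exponentially faster. The n=1 mode dominates: θ ~ c₁ sin(πx/2.9639) e^{-λ₁t}.
Decay rate: λ₁ = π²/2.9639² ≈ 1.123.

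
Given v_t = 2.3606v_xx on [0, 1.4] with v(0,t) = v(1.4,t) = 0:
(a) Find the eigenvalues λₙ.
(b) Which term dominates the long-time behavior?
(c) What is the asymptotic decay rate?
Eigenvalues: λₙ = 2.3606n²π²/1.4².
First three modes:
  n=1: λ₁ = 2.3606π²/1.4² ≈ 11.887
  n=2: λ₂ = 9.4424π²/1.4² ≈ 47.547 (4× faster decay)
  n=3: λ₃ = 21.2454π²/1.4² ≈ 106.981 (9× faster decay)
As t → ∞, higher modes decay exponentially faster. The n=1 mode dominates: v ~ c₁ sin(πx/1.4) e^{-λ₁t}.
Decay rate: λ₁ = 2.3606π²/1.4² ≈ 11.887.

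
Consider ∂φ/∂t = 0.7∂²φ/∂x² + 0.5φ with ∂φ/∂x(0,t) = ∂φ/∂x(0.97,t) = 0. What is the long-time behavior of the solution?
As t → ∞, φ grows unboundedly. With Neumann BCs the constant mode has diffusion eigenvalue 0, so any r > 0 makes it grow like e^(0.5t); solution grows exponentially.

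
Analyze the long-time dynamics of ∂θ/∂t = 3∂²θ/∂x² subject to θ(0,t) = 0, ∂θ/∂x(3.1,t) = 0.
Long-time behavior: θ → 0. Heat escapes through the Dirichlet boundary.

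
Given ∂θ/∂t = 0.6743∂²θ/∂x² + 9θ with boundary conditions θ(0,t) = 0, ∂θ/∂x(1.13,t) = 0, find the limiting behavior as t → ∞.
θ grows unboundedly. Reaction dominates diffusion (r=9 > κπ²/(4L²)≈1.3); solution grows exponentially.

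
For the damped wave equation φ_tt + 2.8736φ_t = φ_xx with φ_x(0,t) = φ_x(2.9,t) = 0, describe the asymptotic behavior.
φ → constant (steady state). Damping (γ=2.8736) dissipates the nonconstant modes; with Neumann BCs the spatial average obeys M''+γM'=0 and tends to a finite limit.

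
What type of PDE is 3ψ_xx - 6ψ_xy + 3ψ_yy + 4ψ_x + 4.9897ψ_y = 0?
With A = 3, B = -6, C = 3, the discriminant is 0. This is a parabolic PDE.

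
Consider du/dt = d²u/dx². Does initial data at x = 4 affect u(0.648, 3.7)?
Yes, for any finite x. The heat equation has infinite propagation speed, so all initial data affects all points at any t > 0.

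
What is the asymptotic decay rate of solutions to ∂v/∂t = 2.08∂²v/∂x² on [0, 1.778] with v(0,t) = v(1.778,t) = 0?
Eigenvalues: λₙ = 2.08n²π²/1.778².
First three modes:
  n=1: λ₁ = 2.08π²/1.778² ≈ 6.494
  n=2: λ₂ = 8.32π²/1.778² ≈ 25.975 (4× faster decay)
  n=3: λ₃ = 18.72π²/1.778² ≈ 58.444 (9× faster decay)
As t → ∞, higher modes decay exponentially faster. The n=1 mode dominates: v ~ c₁ sin(πx/1.778) e^{-λ₁t}.
Decay rate: λ₁ = 2.08π²/1.778² ≈ 6.494.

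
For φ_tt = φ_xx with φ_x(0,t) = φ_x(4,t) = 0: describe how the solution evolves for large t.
φ oscillates about a mean that drifts linearly in t (generically unbounded; no decay). There is no damping, so the nonconstant modes persist as standing waves (energy conserved, no decay). But with Neumann conditions at both ends the constant mode has eigenvalue 0: the spatial mean M(t) of φ satisfies M'' = 0, so M(t) = M(0) + M'(0)·t. Unless the initial velocity has zero mean (∫φ_t(x,0)dx = 0), the solution grows linearly in t (unbounded, though not exponentially); if it does have zero mean, the solution stays bounded and simply oscillates.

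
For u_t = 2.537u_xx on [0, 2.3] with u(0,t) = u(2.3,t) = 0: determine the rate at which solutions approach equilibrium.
Eigenvalues: λₙ = 2.537n²π²/2.3².
First three modes:
  n=1: λ₁ = 2.537π²/2.3² ≈ 4.733
  n=2: λ₂ = 10.148π²/2.3² ≈ 18.933 (4× faster decay)
  n=3: λ₃ = 22.833π²/2.3² ≈ 42.6 (9× faster decay)
As t → ∞, higher modes decay exponentially faster. The n=1 mode dominates: u ~ c₁ sin(πx/2.3) e^{-λ₁t}.
Decay rate: λ₁ = 2.537π²/2.3² ≈ 4.733.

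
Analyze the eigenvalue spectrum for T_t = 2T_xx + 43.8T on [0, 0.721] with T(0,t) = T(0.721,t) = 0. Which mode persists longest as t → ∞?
Eigenvalues: λₙ = 2n²π²/0.721² - 43.8.
First three modes:
  n=1: λ₁ = 2π²/0.721² - 43.8 ≈ -5.828
  n=2: λ₂ = 8π²/0.721² - 43.8 ≈ 108.087
  n=3: λ₃ = 18π²/0.721² - 43.8 ≈ 297.945
Since 2π²/0.721² ≈ 37.972 < 43.8, λ₁ < 0.
The n=1 mode grows fastest (−λₙ is largest for n=1) → dominates.
Asymptotic: T ~ c₁ sin(πx/0.721) e^{5.828t} (exponential growth at rate −λ₁ ≈ 5.828).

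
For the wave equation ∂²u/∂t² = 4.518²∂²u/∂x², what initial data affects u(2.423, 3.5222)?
Domain of dependence: [-13.4902996, 18.3362996]. Signals travel at speed 4.518, so data within |x - 2.423| ≤ 4.518·3.5222 = 15.9132996 can reach the point.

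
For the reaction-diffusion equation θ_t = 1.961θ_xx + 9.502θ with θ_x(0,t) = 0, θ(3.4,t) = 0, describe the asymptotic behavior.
θ grows unboundedly. Reaction dominates diffusion (r=9.502 > κπ²/(4L²)≈0.42); solution grows exponentially.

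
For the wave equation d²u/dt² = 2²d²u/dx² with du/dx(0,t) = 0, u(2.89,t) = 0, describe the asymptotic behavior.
u oscillates (no decay). Energy is conserved; the solution oscillates indefinitely as standing waves.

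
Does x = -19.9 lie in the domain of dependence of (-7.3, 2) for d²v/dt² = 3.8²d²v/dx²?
No. The domain of dependence is [-14.9, 0.3], and -19.9 is outside this interval.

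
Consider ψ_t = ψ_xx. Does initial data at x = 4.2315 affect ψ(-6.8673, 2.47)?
Yes, for any finite x. The heat equation has infinite propagation speed, so all initial data affects all points at any t > 0.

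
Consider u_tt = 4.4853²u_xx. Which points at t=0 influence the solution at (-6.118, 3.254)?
Domain of dependence: [-20.7131662, 8.4771662]. Signals travel at speed 4.4853, so data within |x - -6.118| ≤ 4.4853·3.254 = 14.5951662 can reach the point.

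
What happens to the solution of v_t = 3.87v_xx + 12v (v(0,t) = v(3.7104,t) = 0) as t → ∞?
v grows unboundedly. Reaction dominates diffusion (r=12 > κπ²/L²≈2.77); solution grows exponentially.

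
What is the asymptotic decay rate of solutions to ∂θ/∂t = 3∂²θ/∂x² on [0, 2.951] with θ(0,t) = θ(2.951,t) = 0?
Eigenvalues: λₙ = 3n²π²/2.951².
First three modes:
  n=1: λ₁ = 3π²/2.951² ≈ 3.4
  n=2: λ₂ = 12π²/2.951² ≈ 13.6 (4× faster decay)
  n=3: λ₃ = 27π²/2.951² ≈ 30.6 (9× faster decay)
As t → ∞, higher modes decay exponentially faster. The n=1 mode dominates: θ ~ c₁ sin(πx/2.951) e^{-λ₁t}.
Decay rate: λ₁ = 3π²/2.951² ≈ 3.4.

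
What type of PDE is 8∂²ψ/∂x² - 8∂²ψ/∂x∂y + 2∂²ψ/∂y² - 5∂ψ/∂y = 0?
With A = 8, B = -8, C = 2, the discriminant is 0. This is a parabolic PDE.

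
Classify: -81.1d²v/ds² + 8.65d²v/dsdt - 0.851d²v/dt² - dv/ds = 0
Elliptic (discriminant = -201.2419).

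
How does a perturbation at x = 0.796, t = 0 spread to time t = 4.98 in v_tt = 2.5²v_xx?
Domain of influence: [-11.654, 13.246]. Data at x = 0.796 spreads outward at speed 2.5.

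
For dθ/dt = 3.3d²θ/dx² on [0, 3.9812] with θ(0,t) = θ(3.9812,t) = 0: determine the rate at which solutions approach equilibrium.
Eigenvalues: λₙ = 3.3n²π²/3.9812².
First three modes:
  n=1: λ₁ = 3.3π²/3.9812² ≈ 2.055
  n=2: λ₂ = 13.2π²/3.9812² ≈ 8.22 (4× faster decay)
  n=3: λ₃ = 29.7π²/3.9812² ≈ 18.494 (9× faster decay)
As t → ∞, higher modes decay exponentially faster. The n=1 mode dominates: θ ~ c₁ sin(πx/3.9812) e^{-λ₁t}.
Decay rate: λ₁ = 3.3π²/3.9812² ≈ 2.055.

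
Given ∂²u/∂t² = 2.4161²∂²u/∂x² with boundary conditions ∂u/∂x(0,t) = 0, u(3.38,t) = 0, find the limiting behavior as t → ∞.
u oscillates (no decay). Energy is conserved; the solution oscillates indefinitely as standing waves.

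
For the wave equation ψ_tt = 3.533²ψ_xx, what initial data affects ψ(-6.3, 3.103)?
Domain of dependence: [-17.262899, 4.662899]. Signals travel at speed 3.533, so data within |x - -6.3| ≤ 3.533·3.103 = 10.962899 can reach the point.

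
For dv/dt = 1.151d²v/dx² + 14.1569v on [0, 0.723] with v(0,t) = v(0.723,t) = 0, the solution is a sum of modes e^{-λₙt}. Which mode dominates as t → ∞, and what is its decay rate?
Eigenvalues: λₙ = 1.151n²π²/0.723² - 14.1569.
First three modes:
  n=1: λ₁ = 1.151π²/0.723² - 14.1569 ≈ 7.575
  n=2: λ₂ = 4.604π²/0.723² - 14.1569 ≈ 72.771
  n=3: λ₃ = 10.359π²/0.723² - 14.1569 ≈ 181.431
Since 1.151π²/0.723² ≈ 21.732 > 14.1569, all λₙ > 0.
The n=1 mode decays slowest → dominates as t → ∞.
Asymptotic: v ~ c₁ sin(πx/0.723) e^{-λ₁t} with decay rate λ₁ ≈ 7.575.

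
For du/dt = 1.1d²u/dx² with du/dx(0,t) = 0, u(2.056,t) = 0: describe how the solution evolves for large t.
u → 0. Heat escapes through the Dirichlet boundary.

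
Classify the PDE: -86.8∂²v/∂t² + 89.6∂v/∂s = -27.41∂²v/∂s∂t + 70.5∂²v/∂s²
Rewriting in standard form: -70.5∂²v/∂s² + 27.41∂²v/∂s∂t - 86.8∂²v/∂t² + 89.6∂v/∂s = 0. A = -70.5, B = 27.41, C = -86.8. Discriminant B² - 4AC = -23726.2919. Since -23726.2919 < 0, elliptic.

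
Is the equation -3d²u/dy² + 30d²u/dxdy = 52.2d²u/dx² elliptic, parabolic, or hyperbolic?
Rewriting in standard form: -52.2d²u/dx² + 30d²u/dxdy - 3d²u/dy² = 0. Computing B² - 4AC with A = -52.2, B = 30, C = -3: discriminant = 273.6 (positive). Answer: hyperbolic.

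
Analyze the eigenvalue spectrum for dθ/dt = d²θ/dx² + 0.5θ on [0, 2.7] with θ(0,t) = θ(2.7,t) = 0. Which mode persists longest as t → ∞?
Eigenvalues: λₙ = n²π²/2.7² - 0.5.
First three modes:
  n=1: λ₁ = π²/2.7² - 0.5 ≈ 0.854
  n=2: λ₂ = 4π²/2.7² - 0.5 ≈ 4.915
  n=3: λ₃ = 9π²/2.7² - 0.5 ≈ 11.685
Since π²/2.7² ≈ 1.354 > 0.5, all λₙ > 0.
The n=1 mode decays slowest → dominates as t → ∞.
Asymptotic: θ ~ c₁ sin(πx/2.7) e^{-λ₁t} with decay rate λ₁ ≈ 0.854.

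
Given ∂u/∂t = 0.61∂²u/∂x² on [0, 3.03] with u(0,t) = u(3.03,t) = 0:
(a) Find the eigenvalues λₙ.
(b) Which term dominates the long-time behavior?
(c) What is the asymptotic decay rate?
Eigenvalues: λₙ = 0.61n²π²/3.03².
First three modes:
  n=1: λ₁ = 0.61π²/3.03² ≈ 0.656
  n=2: λ₂ = 2.44π²/3.03² ≈ 2.623 (4× faster decay)
  n=3: λ₃ = 5.49π²/3.03² ≈ 5.902 (9× faster decay)
As t → ∞, higher modes decay exponentially faster. The n=1 mode dominates: u ~ c₁ sin(πx/3.03) e^{-λ₁t}.
Decay rate: λ₁ = 0.61π²/3.03² ≈ 0.656.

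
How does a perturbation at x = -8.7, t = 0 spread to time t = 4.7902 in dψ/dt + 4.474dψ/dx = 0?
At x = 12.7313548. The characteristic carries data from (-8.7, 0) to (12.7313548, 4.7902).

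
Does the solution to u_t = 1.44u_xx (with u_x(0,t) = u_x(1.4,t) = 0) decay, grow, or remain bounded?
u → constant (steady state). Heat is conserved (no flux at boundaries); solution approaches the spatial average.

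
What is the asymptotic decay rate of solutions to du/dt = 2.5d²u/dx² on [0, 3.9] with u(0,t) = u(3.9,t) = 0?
Eigenvalues: λₙ = 2.5n²π²/3.9².
First three modes:
  n=1: λ₁ = 2.5π²/3.9² ≈ 1.622
  n=2: λ₂ = 10π²/3.9² ≈ 6.489 (4× faster decay)
  n=3: λ₃ = 22.5π²/3.9² ≈ 14.6 (9× faster decay)
As t → ∞, higher modes decay exponentially faster. The n=1 mode dominates: u ~ c₁ sin(πx/3.9) e^{-λ₁t}.
Decay rate: λ₁ = 2.5π²/3.9² ≈ 1.622.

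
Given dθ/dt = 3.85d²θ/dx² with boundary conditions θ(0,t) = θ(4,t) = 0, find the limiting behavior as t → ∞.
θ → 0. Heat diffuses out through both boundaries.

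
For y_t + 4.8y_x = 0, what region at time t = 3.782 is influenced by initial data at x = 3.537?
At x = 21.6906. The characteristic carries data from (3.537, 0) to (21.6906, 3.782).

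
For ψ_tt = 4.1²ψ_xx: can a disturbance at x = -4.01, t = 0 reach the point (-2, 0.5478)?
Yes. The domain of dependence is [-4.24598, 0.24598], and -4.01 ∈ [-4.24598, 0.24598].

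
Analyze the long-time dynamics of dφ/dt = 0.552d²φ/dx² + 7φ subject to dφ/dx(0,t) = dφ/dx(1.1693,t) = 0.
Long-time behavior: φ grows unboundedly. With Neumann BCs the constant mode has diffusion eigenvalue 0, so any r > 0 makes it grow like e^(7t); solution grows exponentially.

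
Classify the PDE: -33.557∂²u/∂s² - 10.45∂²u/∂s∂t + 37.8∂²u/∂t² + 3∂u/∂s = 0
A = -33.557, B = -10.45, C = 37.8. Discriminant B² - 4AC = 5183.0209. Since 5183.0209 > 0, hyperbolic.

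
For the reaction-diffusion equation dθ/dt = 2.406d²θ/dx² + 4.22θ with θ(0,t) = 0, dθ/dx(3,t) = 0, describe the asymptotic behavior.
θ grows unboundedly. Reaction dominates diffusion (r=4.22 > κπ²/(4L²)≈0.66); solution grows exponentially.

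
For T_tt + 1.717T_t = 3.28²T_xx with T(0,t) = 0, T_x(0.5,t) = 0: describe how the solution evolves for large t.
T → 0. Damping (γ=1.717) dissipates energy; oscillations decay exponentially.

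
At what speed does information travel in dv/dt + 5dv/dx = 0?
Speed = 5. Information travels along x - 5t = const (rightward).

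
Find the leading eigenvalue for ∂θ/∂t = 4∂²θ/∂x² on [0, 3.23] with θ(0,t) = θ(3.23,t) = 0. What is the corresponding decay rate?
Eigenvalues: λₙ = 4n²π²/3.23².
First three modes:
  n=1: λ₁ = 4π²/3.23² ≈ 3.784
  n=2: λ₂ = 16π²/3.23² ≈ 15.136 (4× faster decay)
  n=3: λ₃ = 36π²/3.23² ≈ 34.056 (9× faster decay)
As t → ∞, higher modes decay exponentially faster. The n=1 mode dominates: θ ~ c₁ sin(πx/3.23) e^{-λ₁t}.
Decay rate: λ₁ = 4π²/3.23² ≈ 3.784.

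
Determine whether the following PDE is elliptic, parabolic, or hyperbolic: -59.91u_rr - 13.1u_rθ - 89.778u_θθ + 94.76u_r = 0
Coefficients: A = -59.91, B = -13.1, C = -89.778. B² - 4AC = -21342.78992, which is negative, so the equation is elliptic.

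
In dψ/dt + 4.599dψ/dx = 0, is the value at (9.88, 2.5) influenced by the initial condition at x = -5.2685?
No. Only data at x = -1.6175 affects (9.88, 2.5). Advection has one-way propagation along characteristics.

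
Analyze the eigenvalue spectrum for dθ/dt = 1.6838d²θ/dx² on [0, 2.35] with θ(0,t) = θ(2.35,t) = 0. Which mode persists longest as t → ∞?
Eigenvalues: λₙ = 1.6838n²π²/2.35².
First three modes:
  n=1: λ₁ = 1.6838π²/2.35² ≈ 3.009
  n=2: λ₂ = 6.7352π²/2.35² ≈ 12.037 (4× faster decay)
  n=3: λ₃ = 15.1542π²/2.35² ≈ 27.083 (9× faster decay)
As t → ∞, higher modes decay exponentially faster. The n=1 mode dominates: θ ~ c₁ sin(πx/2.35) e^{-λ₁t}.
Decay rate: λ₁ = 1.6838π²/2.35² ≈ 3.009.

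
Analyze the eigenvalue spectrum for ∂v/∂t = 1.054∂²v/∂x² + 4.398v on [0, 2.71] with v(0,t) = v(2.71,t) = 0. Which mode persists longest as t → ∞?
Eigenvalues: λₙ = 1.054n²π²/2.71² - 4.398.
First three modes:
  n=1: λ₁ = 1.054π²/2.71² - 4.398 ≈ -2.982
  n=2: λ₂ = 4.216π²/2.71² - 4.398 ≈ 1.268
  n=3: λ₃ = 9.486π²/2.71² - 4.398 ≈ 8.35
Since 1.054π²/2.71² ≈ 1.416 < 4.398, λ₁ < 0.
The n=1 mode grows fastest (−λₙ is largest for n=1) → dominates.
Asymptotic: v ~ c₁ sin(πx/2.71) e^{2.982t} (exponential growth at rate −λ₁ ≈ 2.982).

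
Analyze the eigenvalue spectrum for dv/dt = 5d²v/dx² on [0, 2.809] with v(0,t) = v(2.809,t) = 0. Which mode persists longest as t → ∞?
Eigenvalues: λₙ = 5n²π²/2.809².
First three modes:
  n=1: λ₁ = 5π²/2.809² ≈ 6.254
  n=2: λ₂ = 20π²/2.809² ≈ 25.016 (4× faster decay)
  n=3: λ₃ = 45π²/2.809² ≈ 56.287 (9× faster decay)
As t → ∞, higher modes decay exponentially faster. The n=1 mode dominates: v ~ c₁ sin(πx/2.809) e^{-λ₁t}.
Decay rate: λ₁ = 5π²/2.809² ≈ 6.254.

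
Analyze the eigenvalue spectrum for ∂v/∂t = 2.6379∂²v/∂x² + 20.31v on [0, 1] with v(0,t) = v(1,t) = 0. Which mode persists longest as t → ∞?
Eigenvalues: λₙ = 2.6379n²π²/1² - 20.31.
First three modes:
  n=1: λ₁ = 2.6379π² - 20.31 ≈ 5.725
  n=2: λ₂ = 10.5516π² - 20.31 ≈ 83.83
  n=3: λ₃ = 23.7411π² - 20.31 ≈ 214.005
Since 2.6379π² ≈ 26.035 > 20.31, all λₙ > 0.
The n=1 mode decays slowest → dominates as t → ∞.
Asymptotic: v ~ c₁ sin(πx/1) e^{-λ₁t} with decay rate λ₁ ≈ 5.725.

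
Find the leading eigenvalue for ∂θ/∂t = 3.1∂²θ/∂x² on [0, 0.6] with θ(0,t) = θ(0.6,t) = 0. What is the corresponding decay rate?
Eigenvalues: λₙ = 3.1n²π²/0.6².
First three modes:
  n=1: λ₁ = 3.1π²/0.6² ≈ 84.988
  n=2: λ₂ = 12.4π²/0.6² ≈ 339.953 (4× faster decay)
  n=3: λ₃ = 27.9π²/0.6² ≈ 764.894 (9× faster decay)
As t → ∞, higher modes decay exponentially faster. The n=1 mode dominates: θ ~ c₁ sin(πx/0.6) e^{-λ₁t}.
Decay rate: λ₁ = 3.1π²/0.6² ≈ 84.988.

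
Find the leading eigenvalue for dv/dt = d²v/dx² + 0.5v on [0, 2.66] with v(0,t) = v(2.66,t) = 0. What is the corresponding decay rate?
Eigenvalues: λₙ = n²π²/2.66² - 0.5.
First three modes:
  n=1: λ₁ = π²/2.66² - 0.5 ≈ 0.895
  n=2: λ₂ = 4π²/2.66² - 0.5 ≈ 5.08
  n=3: λ₃ = 9π²/2.66² - 0.5 ≈ 12.054
Since π²/2.66² ≈ 1.395 > 0.5, all λₙ > 0.
The n=1 mode decays slowest → dominates as t → ∞.
Asymptotic: v ~ c₁ sin(πx/2.66) e^{-λ₁t} with decay rate λ₁ ≈ 0.895.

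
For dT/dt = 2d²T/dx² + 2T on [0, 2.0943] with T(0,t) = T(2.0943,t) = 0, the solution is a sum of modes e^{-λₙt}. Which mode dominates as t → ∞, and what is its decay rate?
Eigenvalues: λₙ = 2n²π²/2.0943² - 2.
First three modes:
  n=1: λ₁ = 2π²/2.0943² - 2 ≈ 2.5
  n=2: λ₂ = 8π²/2.0943² - 2 ≈ 16.002
  n=3: λ₃ = 18π²/2.0943² - 2 ≈ 38.504
Since 2π²/2.0943² ≈ 4.5 > 2, all λₙ > 0.
The n=1 mode decays slowest → dominates as t → ∞.
Asymptotic: T ~ c₁ sin(πx/2.0943) e^{-λ₁t} with decay rate λ₁ ≈ 2.5.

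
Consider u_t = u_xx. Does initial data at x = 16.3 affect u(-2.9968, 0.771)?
Yes, for any finite x. The heat equation has infinite propagation speed, so all initial data affects all points at any t > 0.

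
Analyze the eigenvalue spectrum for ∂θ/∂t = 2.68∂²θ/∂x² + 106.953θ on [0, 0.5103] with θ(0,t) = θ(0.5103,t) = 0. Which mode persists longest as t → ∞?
Eigenvalues: λₙ = 2.68n²π²/0.5103² - 106.953.
First three modes:
  n=1: λ₁ = 2.68π²/0.5103² - 106.953 ≈ -5.379
  n=2: λ₂ = 10.72π²/0.5103² - 106.953 ≈ 299.344
  n=3: λ₃ = 24.12π²/0.5103² - 106.953 ≈ 807.215
Since 2.68π²/0.5103² ≈ 101.574 < 106.953, λ₁ < 0.
The n=1 mode grows fastest (−λₙ is largest for n=1) → dominates.
Asymptotic: θ ~ c₁ sin(πx/0.5103) e^{5.379t} (exponential growth at rate −λ₁ ≈ 5.379).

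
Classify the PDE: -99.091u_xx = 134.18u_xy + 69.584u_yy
Rewriting in standard form: -99.091u_xx - 134.18u_xy - 69.584u_yy = 0. A = -99.091, B = -134.18, C = -69.584. Discriminant B² - 4AC = -9576.320176. Since -9576.320176 < 0, elliptic.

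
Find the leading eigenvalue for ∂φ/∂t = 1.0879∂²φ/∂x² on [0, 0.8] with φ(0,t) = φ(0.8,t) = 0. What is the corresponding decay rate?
Eigenvalues: λₙ = 1.0879n²π²/0.8².
First three modes:
  n=1: λ₁ = 1.0879π²/0.8² ≈ 16.777
  n=2: λ₂ = 4.3516π²/0.8² ≈ 67.107 (4× faster decay)
  n=3: λ₃ = 9.7911π²/0.8² ≈ 150.991 (9× faster decay)
As t → ∞, higher modes decay exponentially faster. The n=1 mode dominates: φ ~ c₁ sin(πx/0.8) e^{-λ₁t}.
Decay rate: λ₁ = 1.0879π²/0.8² ≈ 16.777.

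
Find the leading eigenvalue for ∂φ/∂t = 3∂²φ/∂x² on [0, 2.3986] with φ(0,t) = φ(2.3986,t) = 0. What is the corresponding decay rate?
Eigenvalues: λₙ = 3n²π²/2.3986².
First three modes:
  n=1: λ₁ = 3π²/2.3986² ≈ 5.146
  n=2: λ₂ = 12π²/2.3986² ≈ 20.586 (4× faster decay)
  n=3: λ₃ = 27π²/2.3986² ≈ 46.318 (9× faster decay)
As t → ∞, higher modes decay exponentially faster. The n=1 mode dominates: φ ~ c₁ sin(πx/2.3986) e^{-λ₁t}.
Decay rate: λ₁ = 3π²/2.3986² ≈ 5.146.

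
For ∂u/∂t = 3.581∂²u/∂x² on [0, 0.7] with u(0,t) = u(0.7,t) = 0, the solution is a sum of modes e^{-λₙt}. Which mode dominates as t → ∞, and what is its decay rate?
Eigenvalues: λₙ = 3.581n²π²/0.7².
First three modes:
  n=1: λ₁ = 3.581π²/0.7² ≈ 72.129
  n=2: λ₂ = 14.324π²/0.7² ≈ 288.515 (4× faster decay)
  n=3: λ₃ = 32.229π²/0.7² ≈ 649.158 (9× faster decay)
As t → ∞, higher modes decay exponentially faster. The n=1 mode dominates: u ~ c₁ sin(πx/0.7) e^{-λ₁t}.
Decay rate: λ₁ = 3.581π²/0.7² ≈ 72.129.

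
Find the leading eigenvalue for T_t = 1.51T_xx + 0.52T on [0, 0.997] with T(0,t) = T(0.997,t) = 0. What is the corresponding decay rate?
Eigenvalues: λₙ = 1.51n²π²/0.997² - 0.52.
First three modes:
  n=1: λ₁ = 1.51π²/0.997² - 0.52 ≈ 14.473
  n=2: λ₂ = 6.04π²/0.997² - 0.52 ≈ 59.452
  n=3: λ₃ = 13.59π²/0.997² - 0.52 ≈ 134.416
Since 1.51π²/0.997² ≈ 14.993 > 0.52, all λₙ > 0.
The n=1 mode decays slowest → dominates as t → ∞.
Asymptotic: T ~ c₁ sin(πx/0.997) e^{-λ₁t} with decay rate λ₁ ≈ 14.473.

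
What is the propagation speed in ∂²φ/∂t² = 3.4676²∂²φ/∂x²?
Speed = 3.4676. Information travels along characteristics x = x₀ ± 3.4676t.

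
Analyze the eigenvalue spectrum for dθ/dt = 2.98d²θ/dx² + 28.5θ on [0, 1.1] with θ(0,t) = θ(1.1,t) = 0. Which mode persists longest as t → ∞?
Eigenvalues: λₙ = 2.98n²π²/1.1² - 28.5.
First three modes:
  n=1: λ₁ = 2.98π²/1.1² - 28.5 ≈ -4.193
  n=2: λ₂ = 11.92π²/1.1² - 28.5 ≈ 68.728
  n=3: λ₃ = 26.82π²/1.1² - 28.5 ≈ 190.263
Since 2.98π²/1.1² ≈ 24.307 < 28.5, λ₁ < 0.
The n=1 mode grows fastest (−λₙ is largest for n=1) → dominates.
Asymptotic: θ ~ c₁ sin(πx/1.1) e^{4.193t} (exponential growth at rate −λ₁ ≈ 4.193).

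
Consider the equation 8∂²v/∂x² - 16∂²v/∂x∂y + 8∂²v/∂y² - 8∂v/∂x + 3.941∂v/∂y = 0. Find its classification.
Parabolic. (A = 8, B = -16, C = 8 gives B² - 4AC = 0.)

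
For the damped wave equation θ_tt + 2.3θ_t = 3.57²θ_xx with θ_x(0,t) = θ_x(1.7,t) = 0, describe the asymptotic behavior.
θ → constant (steady state). Damping (γ=2.3) dissipates the nonconstant modes; with Neumann BCs the spatial average obeys M''+γM'=0 and tends to a finite limit.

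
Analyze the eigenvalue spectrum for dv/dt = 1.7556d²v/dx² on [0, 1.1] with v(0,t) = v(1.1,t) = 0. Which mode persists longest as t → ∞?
Eigenvalues: λₙ = 1.7556n²π²/1.1².
First three modes:
  n=1: λ₁ = 1.7556π²/1.1² ≈ 14.32
  n=2: λ₂ = 7.0224π²/1.1² ≈ 57.28 (4× faster decay)
  n=3: λ₃ = 15.8004π²/1.1² ≈ 128.879 (9× faster decay)
As t → ∞, higher modes decay exponentially faster. The n=1 mode dominates: v ~ c₁ sin(πx/1.1) e^{-λ₁t}.
Decay rate: λ₁ = 1.7556π²/1.1² ≈ 14.32.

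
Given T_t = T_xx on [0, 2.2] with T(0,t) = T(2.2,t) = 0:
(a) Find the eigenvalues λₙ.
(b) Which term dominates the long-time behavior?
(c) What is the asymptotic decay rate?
Eigenvalues: λₙ = n²π²/2.2².
First three modes:
  n=1: λ₁ = π²/2.2² ≈ 2.039
  n=2: λ₂ = 4π²/2.2² ≈ 8.157 (4× faster decay)
  n=3: λ₃ = 9π²/2.2² ≈ 18.353 (9× faster decay)
As t → ∞, higher modes decay exponentially faster. The n=1 mode dominates: T ~ c₁ sin(πx/2.2) e^{-λ₁t}.
Decay rate: λ₁ = π²/2.2² ≈ 2.039.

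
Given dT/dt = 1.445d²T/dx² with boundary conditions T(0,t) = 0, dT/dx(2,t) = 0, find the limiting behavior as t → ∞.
T → 0. Heat escapes through the Dirichlet boundary.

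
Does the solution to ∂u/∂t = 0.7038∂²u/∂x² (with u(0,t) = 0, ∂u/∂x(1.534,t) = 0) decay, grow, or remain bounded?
u → 0. Heat escapes through the Dirichlet boundary.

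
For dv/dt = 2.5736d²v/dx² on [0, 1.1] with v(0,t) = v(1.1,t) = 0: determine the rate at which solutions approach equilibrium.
Eigenvalues: λₙ = 2.5736n²π²/1.1².
First three modes:
  n=1: λ₁ = 2.5736π²/1.1² ≈ 20.992
  n=2: λ₂ = 10.2944π²/1.1² ≈ 83.968 (4× faster decay)
  n=3: λ₃ = 23.1624π²/1.1² ≈ 188.929 (9× faster decay)
As t → ∞, higher modes decay exponentially faster. The n=1 mode dominates: v ~ c₁ sin(πx/1.1) e^{-λ₁t}.
Decay rate: λ₁ = 2.5736π²/1.1² ≈ 20.992.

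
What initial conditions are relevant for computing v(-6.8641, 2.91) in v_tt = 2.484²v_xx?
Domain of dependence: [-14.09254, 0.36434]. Signals travel at speed 2.484, so data within |x - -6.8641| ≤ 2.484·2.91 = 7.22844 can reach the point.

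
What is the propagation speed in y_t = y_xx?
Infinite. The heat equation is parabolic, not hyperbolic, so disturbances propagate instantly.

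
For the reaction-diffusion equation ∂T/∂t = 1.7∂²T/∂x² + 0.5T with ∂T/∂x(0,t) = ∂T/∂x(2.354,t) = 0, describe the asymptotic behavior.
T grows unboundedly. With Neumann BCs the constant mode has diffusion eigenvalue 0, so any r > 0 makes it grow like e^(0.5t); solution grows exponentially.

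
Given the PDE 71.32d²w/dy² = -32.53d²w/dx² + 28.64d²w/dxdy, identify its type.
Rewriting in standard form: 32.53d²w/dx² - 28.64d²w/dxdy + 71.32d²w/dy² = 0. The second-order coefficients are A = 32.53, B = -28.64, C = 71.32. Since B² - 4AC = -8459.9088 < 0, this is an elliptic PDE.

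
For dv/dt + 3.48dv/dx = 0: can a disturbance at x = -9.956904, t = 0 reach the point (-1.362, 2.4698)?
Yes. The characteristic through (-1.362, 2.4698) passes through x = -9.956904.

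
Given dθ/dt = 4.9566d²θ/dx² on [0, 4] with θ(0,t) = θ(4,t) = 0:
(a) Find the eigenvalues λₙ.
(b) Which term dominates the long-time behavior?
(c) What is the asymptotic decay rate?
Eigenvalues: λₙ = 4.9566n²π²/4².
First three modes:
  n=1: λ₁ = 4.9566π²/4² ≈ 3.057
  n=2: λ₂ = 19.8264π²/4² ≈ 12.23 (4× faster decay)
  n=3: λ₃ = 44.6094π²/4² ≈ 27.517 (9× faster decay)
As t → ∞, higher modes decay exponentially faster. The n=1 mode dominates: θ ~ c₁ sin(πx/4) e^{-λ₁t}.
Decay rate: λ₁ = 4.9566π²/4² ≈ 3.057.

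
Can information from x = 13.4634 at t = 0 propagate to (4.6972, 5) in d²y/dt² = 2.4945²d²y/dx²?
Yes. The domain of dependence is [-7.7753, 17.1697], and 13.4634 ∈ [-7.7753, 17.1697].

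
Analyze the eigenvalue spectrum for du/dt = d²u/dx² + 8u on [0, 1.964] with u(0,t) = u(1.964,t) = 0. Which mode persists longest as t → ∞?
Eigenvalues: λₙ = n²π²/1.964² - 8.
First three modes:
  n=1: λ₁ = π²/1.964² - 8 ≈ -5.441
  n=2: λ₂ = 4π²/1.964² - 8 ≈ 2.235
  n=3: λ₃ = 9π²/1.964² - 8 ≈ 15.028
Since π²/1.964² ≈ 2.559 < 8, λ₁ < 0.
The n=1 mode grows fastest (−λₙ is largest for n=1) → dominates.
Asymptotic: u ~ c₁ sin(πx/1.964) e^{5.441t} (exponential growth at rate −λ₁ ≈ 5.441).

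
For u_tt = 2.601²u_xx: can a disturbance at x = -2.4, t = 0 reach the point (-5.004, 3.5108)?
Yes. The domain of dependence is [-14.1355908, 4.1275908], and -2.4 ∈ [-14.1355908, 4.1275908].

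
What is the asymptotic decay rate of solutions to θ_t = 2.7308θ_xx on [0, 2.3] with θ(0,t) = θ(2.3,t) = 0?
Eigenvalues: λₙ = 2.7308n²π²/2.3².
First three modes:
  n=1: λ₁ = 2.7308π²/2.3² ≈ 5.095
  n=2: λ₂ = 10.9232π²/2.3² ≈ 20.38 (4× faster decay)
  n=3: λ₃ = 24.5772π²/2.3² ≈ 45.854 (9× faster decay)
As t → ∞, higher modes decay exponentially faster. The n=1 mode dominates: θ ~ c₁ sin(πx/2.3) e^{-λ₁t}.
Decay rate: λ₁ = 2.7308π²/2.3² ≈ 5.095.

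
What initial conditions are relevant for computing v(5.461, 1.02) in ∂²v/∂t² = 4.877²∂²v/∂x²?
Domain of dependence: [0.48646, 10.43554]. Signals travel at speed 4.877, so data within |x - 5.461| ≤ 4.877·1.02 = 4.97454 can reach the point.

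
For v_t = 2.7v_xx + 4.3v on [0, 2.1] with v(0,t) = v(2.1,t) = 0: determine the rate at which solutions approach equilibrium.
Eigenvalues: λₙ = 2.7n²π²/2.1² - 4.3.
First three modes:
  n=1: λ₁ = 2.7π²/2.1² - 4.3 ≈ 1.743
  n=2: λ₂ = 10.8π²/2.1² - 4.3 ≈ 19.87
  n=3: λ₃ = 24.3π²/2.1² - 4.3 ≈ 50.084
Since 2.7π²/2.1² ≈ 6.043 > 4.3, all λₙ > 0.
The n=1 mode decays slowest → dominates as t → ∞.
Asymptotic: v ~ c₁ sin(πx/2.1) e^{-λ₁t} with decay rate λ₁ ≈ 1.743.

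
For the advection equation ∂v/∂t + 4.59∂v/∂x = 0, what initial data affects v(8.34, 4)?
A single point: x = -10.02. The characteristic through (8.34, 4) is x - 4.59t = const, so x = 8.34 - 4.59·4 = -10.02.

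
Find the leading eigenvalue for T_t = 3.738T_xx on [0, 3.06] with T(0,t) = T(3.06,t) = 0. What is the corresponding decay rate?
Eigenvalues: λₙ = 3.738n²π²/3.06².
First three modes:
  n=1: λ₁ = 3.738π²/3.06² ≈ 3.94
  n=2: λ₂ = 14.952π²/3.06² ≈ 15.76 (4× faster decay)
  n=3: λ₃ = 33.642π²/3.06² ≈ 35.46 (9× faster decay)
As t → ∞, higher modes decay exponentially faster. The n=1 mode dominates: T ~ c₁ sin(πx/3.06) e^{-λ₁t}.
Decay rate: λ₁ = 3.738π²/3.06² ≈ 3.94.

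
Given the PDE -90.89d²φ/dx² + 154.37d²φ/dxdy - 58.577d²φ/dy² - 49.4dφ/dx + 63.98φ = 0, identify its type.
The second-order coefficients are A = -90.89, B = 154.37, C = -58.577. Since B² - 4AC = 2533.84278 > 0, this is a hyperbolic PDE.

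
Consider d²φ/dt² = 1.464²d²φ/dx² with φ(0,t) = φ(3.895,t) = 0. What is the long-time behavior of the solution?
As t → ∞, φ oscillates (no decay). Energy is conserved; the solution oscillates indefinitely as standing waves.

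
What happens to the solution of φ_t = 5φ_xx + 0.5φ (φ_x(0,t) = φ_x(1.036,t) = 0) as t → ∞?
φ grows unboundedly. With Neumann BCs the constant mode has diffusion eigenvalue 0, so any r > 0 makes it grow like e^(0.5t); solution grows exponentially.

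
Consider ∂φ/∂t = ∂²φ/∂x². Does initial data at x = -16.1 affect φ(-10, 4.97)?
Yes, for any finite x. The heat equation has infinite propagation speed, so all initial data affects all points at any t > 0.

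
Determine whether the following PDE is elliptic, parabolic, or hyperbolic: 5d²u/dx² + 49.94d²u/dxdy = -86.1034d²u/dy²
Rewriting in standard form: 5d²u/dx² + 49.94d²u/dxdy + 86.1034d²u/dy² = 0. Coefficients: A = 5, B = 49.94, C = 86.1034. B² - 4AC = 771.9356, which is positive, so the equation is hyperbolic.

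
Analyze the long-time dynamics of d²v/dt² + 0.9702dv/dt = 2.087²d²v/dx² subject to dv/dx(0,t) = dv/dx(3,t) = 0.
Long-time behavior: v → constant (steady state). Damping (γ=0.9702) dissipates the nonconstant modes; with Neumann BCs the spatial average obeys M''+γM'=0 and tends to a finite limit.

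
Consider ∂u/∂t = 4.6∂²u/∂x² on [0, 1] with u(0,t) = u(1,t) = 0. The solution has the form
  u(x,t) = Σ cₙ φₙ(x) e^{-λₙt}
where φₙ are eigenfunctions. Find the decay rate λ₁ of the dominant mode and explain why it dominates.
Eigenvalues: λₙ = 4.6n²π².
First three modes:
  n=1: λ₁ = 4.6π² ≈ 45.4
  n=2: λ₂ = 18.4π² ≈ 181.601 (4× faster decay)
  n=3: λ₃ = 41.4π² ≈ 408.602 (9× faster decay)
As t → ∞, higher modes decay exponentially faster. The n=1 mode dominates: u ~ c₁ sin(πx) e^{-λ₁t}.
Decay rate: λ₁ = 4.6π² ≈ 45.4.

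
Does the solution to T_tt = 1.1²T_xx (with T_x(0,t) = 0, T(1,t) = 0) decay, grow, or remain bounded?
T oscillates (no decay). Energy is conserved; the solution oscillates indefinitely as standing waves.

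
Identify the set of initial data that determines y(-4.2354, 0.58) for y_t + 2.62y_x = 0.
A single point: x = -5.755. The characteristic through (-4.2354, 0.58) is x - 2.62t = const, so x = -4.2354 - 2.62·0.58 = -5.755.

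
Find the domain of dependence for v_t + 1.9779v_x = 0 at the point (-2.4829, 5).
A single point: x = -12.3724. The characteristic through (-2.4829, 5) is x - 1.9779t = const, so x = -2.4829 - 1.9779·5 = -12.3724.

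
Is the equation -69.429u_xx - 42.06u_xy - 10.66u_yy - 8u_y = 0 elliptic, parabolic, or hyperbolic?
Computing B² - 4AC with A = -69.429, B = -42.06, C = -10.66: discriminant = -1191.40896 (negative). Answer: elliptic.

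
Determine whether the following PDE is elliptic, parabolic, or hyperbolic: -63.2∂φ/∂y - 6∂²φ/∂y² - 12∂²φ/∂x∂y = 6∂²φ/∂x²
Rewriting in standard form: -6∂²φ/∂x² - 12∂²φ/∂x∂y - 6∂²φ/∂y² - 63.2∂φ/∂y = 0. Coefficients: A = -6, B = -12, C = -6. B² - 4AC = 0, which is zero, so the equation is parabolic.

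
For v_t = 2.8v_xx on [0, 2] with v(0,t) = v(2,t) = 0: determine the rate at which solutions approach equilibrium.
Eigenvalues: λₙ = 2.8n²π²/2².
First three modes:
  n=1: λ₁ = 2.8π²/2² ≈ 6.909
  n=2: λ₂ = 11.2π²/2² ≈ 27.635 (4× faster decay)
  n=3: λ₃ = 25.2π²/2² ≈ 62.179 (9× faster decay)
As t → ∞, higher modes decay exponentially faster. The n=1 mode dominates: v ~ c₁ sin(πx/2) e^{-λ₁t}.
Decay rate: λ₁ = 2.8π²/2² ≈ 6.909.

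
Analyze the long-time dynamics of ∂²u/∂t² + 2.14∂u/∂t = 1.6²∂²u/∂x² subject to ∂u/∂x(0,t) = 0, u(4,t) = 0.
Long-time behavior: u → 0. Damping (γ=2.14) dissipates energy; oscillations decay exponentially.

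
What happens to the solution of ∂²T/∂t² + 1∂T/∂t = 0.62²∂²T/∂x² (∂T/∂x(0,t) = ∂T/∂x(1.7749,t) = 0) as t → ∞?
T → constant (steady state). Damping (γ=1) dissipates the nonconstant modes; with Neumann BCs the spatial average obeys M''+γM'=0 and tends to a finite limit.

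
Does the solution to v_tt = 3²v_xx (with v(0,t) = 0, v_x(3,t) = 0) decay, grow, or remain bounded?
v oscillates (no decay). Energy is conserved; the solution oscillates indefinitely as standing waves.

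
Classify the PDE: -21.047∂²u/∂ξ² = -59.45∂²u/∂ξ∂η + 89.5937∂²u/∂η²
Rewriting in standard form: -21.047∂²u/∂ξ² + 59.45∂²u/∂ξ∂η - 89.5937∂²u/∂η² = 0. A = -21.047, B = 59.45, C = -89.5937. Discriminant B² - 4AC = -4008.4119156. Since -4008.4119156 < 0, elliptic.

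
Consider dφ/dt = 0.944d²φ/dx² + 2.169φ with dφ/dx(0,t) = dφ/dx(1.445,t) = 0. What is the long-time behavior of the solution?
As t → ∞, φ grows unboundedly. With Neumann BCs the constant mode has diffusion eigenvalue 0, so any r > 0 makes it grow like e^(2.169t); solution grows exponentially.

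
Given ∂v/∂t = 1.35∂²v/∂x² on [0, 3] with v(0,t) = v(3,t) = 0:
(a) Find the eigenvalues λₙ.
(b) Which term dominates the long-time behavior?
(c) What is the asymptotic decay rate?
Eigenvalues: λₙ = 1.35n²π²/3².
First three modes:
  n=1: λ₁ = 1.35π²/3² ≈ 1.48
  n=2: λ₂ = 5.4π²/3² ≈ 5.922 (4× faster decay)
  n=3: λ₃ = 12.15π²/3² ≈ 13.324 (9× faster decay)
As t → ∞, higher modes decay exponentially faster. The n=1 mode dominates: v ~ c₁ sin(πx/3) e^{-λ₁t}.
Decay rate: λ₁ = 1.35π²/3² ≈ 1.48.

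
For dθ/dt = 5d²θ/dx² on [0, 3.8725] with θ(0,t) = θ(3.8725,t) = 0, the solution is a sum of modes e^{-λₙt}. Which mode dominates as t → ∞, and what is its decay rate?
Eigenvalues: λₙ = 5n²π²/3.8725².
First three modes:
  n=1: λ₁ = 5π²/3.8725² ≈ 3.291
  n=2: λ₂ = 20π²/3.8725² ≈ 13.163 (4× faster decay)
  n=3: λ₃ = 45π²/3.8725² ≈ 29.616 (9× faster decay)
As t → ∞, higher modes decay exponentially faster. The n=1 mode dominates: θ ~ c₁ sin(πx/3.8725) e^{-λ₁t}.
Decay rate: λ₁ = 5π²/3.8725² ≈ 3.291.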